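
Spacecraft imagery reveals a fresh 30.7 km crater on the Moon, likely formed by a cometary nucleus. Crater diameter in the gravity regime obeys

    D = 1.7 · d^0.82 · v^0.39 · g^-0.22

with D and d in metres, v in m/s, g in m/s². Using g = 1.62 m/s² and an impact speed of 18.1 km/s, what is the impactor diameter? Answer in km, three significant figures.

Rearranging for d: d = [D / (1.7 · 18100^0.39 · 1.62^-0.22)]^(1/0.82).
D = 30700 m.
18100^0.39 = 45.76
1.62^-0.22 = 0.8993
Denominator = 1.7 × 45.76 × 0.8993 = 69.96
D / 69.96 = 30700 / 69.96 = 438.8
d = 438.8^(1/0.82) = 438.8^1.2195 = 1668 m

d ≈ 1.67 km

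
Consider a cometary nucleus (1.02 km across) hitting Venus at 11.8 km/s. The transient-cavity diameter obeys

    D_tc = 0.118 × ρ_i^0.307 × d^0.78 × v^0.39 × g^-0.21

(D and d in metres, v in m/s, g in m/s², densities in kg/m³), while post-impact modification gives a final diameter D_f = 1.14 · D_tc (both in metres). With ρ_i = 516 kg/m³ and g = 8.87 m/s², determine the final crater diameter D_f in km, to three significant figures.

D_f ≈ 4.98 km

In SI: d = 1020 m, v = 11800 m/s.
ρ_i^0.307 = 516^0.307 = 6.804
d^0.78 = 1020^0.78 = 222.2
v^0.39 = 11800^0.39 = 38.73
g^-0.21 = 8.87^-0.21 = 0.6323
D_tc = 0.118 × 6.804 × 222.2 × 38.73 × 0.6323 = 4369 m
D_f = 1.14 × 4369 = 4981 m
     = 4.981 km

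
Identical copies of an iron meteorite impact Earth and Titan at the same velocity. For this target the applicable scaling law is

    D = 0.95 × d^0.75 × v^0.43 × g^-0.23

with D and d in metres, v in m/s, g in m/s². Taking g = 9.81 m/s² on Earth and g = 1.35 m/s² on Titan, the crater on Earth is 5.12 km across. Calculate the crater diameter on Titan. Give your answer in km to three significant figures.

All impactor-dependent factors cancel in the ratio, leaving D_Titan/D_Earth = (g_Titan/g_Earth)^-0.23.
(1.35/9.81)^-0.23 = 0.1376^-0.23 = 1.578
D_Titan = 1.578 × 5.12 km = 8.08 km

D ≈ 8.08 km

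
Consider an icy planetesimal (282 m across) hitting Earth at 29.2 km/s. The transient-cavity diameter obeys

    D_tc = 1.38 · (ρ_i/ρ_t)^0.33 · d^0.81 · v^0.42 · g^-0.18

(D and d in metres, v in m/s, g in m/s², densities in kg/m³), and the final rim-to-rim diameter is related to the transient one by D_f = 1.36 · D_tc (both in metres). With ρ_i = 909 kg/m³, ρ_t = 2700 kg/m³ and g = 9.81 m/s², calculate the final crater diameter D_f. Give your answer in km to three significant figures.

D_f ≈ 6.30 km

v = 29200 m/s.
(ρ_i/ρ_t)^0.33 = (909/2700)^0.33 = 0.6982
d^0.81 = 282^0.81 = 96.54
v^0.42 = 29200^0.42 = 75.07
g^-0.18 = 9.81^-0.18 = 0.6630
D_tc = 1.38 × 0.6982 × 96.54 × 75.07 × 0.6630 = 4630 m
D_f = 1.36 × 4630 = 6297 m
     = 6.297 km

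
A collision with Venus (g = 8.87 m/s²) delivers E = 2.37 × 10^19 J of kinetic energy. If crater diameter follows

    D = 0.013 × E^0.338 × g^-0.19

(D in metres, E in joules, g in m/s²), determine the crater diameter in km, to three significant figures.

E^0.338 = (2.37 × 10^19)^0.338 = 3.537 × 10^6
g^-0.19 = 8.87^-0.19 = 0.6605
D = 0.013 × 3.537 × 10^6 × 0.6605 = 30370 m
   = 30.37 km

D ≈ 30.4 km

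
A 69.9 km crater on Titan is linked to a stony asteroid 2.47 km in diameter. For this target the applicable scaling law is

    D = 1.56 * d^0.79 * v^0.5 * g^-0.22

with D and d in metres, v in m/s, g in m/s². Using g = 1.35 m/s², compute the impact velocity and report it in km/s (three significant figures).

v ≈ 9.99 km/s

Rearranging for v: v = [D / (1.56 · 2470^0.79 · 1.35^-0.22)]^(1/0.5).
D = 69900 m.
2470^0.79 = 478.9
1.35^-0.22 = 0.9361
Denominator = 1.56 × 478.9 × 0.9361 = 699.3
D / 699.3 = 69900 / 699.3 = 99.96
v = 99.96^(1/0.5) = 99.96^2 = 9992 m/s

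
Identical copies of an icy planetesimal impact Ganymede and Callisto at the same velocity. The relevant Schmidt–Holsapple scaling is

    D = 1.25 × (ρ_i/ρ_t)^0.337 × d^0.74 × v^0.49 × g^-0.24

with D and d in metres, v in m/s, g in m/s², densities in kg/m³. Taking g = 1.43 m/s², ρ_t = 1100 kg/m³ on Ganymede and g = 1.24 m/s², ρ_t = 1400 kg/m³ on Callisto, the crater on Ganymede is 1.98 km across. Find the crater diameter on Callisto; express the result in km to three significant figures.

D ≈ 1.89 km

The impactor-only factors (d, v, ρ_i) cancel in the ratio, leaving D_Callisto/D_Ganymede = (g_Callisto/g_Ganymede)^-0.24 · (ρ_t,Ganymede/ρ_t,Callisto)^0.337.
(1.24/1.43)^-0.24 = 0.8671^-0.24 = 1.035
(1100/1400)^0.337 = 0.7857^0.337 = 0.9219
Ratio = 1.035 × 0.9219 = 0.9542
D_Callisto = 0.9542 × 1.98 km = 1.89 km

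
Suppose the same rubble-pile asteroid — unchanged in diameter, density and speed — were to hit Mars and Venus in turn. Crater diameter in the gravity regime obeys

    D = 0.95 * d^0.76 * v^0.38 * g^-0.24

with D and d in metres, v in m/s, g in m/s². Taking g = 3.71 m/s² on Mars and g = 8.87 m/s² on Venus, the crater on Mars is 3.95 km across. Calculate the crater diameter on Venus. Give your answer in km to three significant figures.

All impactor-dependent factors cancel in the ratio, leaving D_Venus/D_Mars = (g_Venus/g_Mars)^-0.24.
(8.87/3.71)^-0.24 = 2.391^-0.24 = 0.8112
D_Venus = 0.8112 × 3.95 km = 3.20 km

D ≈ 3.20 km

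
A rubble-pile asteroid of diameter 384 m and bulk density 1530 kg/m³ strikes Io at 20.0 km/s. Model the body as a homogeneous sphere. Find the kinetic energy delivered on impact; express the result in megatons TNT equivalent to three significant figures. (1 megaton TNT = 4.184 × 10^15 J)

v = 20000 m/s.
Mass m = (π/6) ρ d³ = (π/6) × 1530 × (384)³ = 4.536 × 10^10 kg
E = ½ m v² = 0.5 × 4.536 × 10^10 × (20000)² = 9.072 × 10^18 J
   = 9.072 × 10^18 / 4.184×10^15 = 2168 Mt

E ≈ 2170 Mt TNT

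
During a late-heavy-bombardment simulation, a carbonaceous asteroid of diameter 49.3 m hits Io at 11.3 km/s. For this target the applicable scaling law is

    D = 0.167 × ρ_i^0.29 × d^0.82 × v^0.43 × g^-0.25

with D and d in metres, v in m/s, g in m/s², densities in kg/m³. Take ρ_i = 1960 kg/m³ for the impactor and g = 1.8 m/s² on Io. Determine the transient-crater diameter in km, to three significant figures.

D ≈ 1.76 km

In SI units: v = 11300 m/s.
ρ_i^0.29 = 1960^0.29 = 9.011
d^0.82 = 49.3^0.82 = 24.44
v^0.43 = 11300^0.43 = 55.31
g^-0.25 = 1.8^-0.25 = 0.8633
D = 0.167 × 9.011 × 24.44 × 55.31 × 0.8633 = 1756 m
   = 1.756 km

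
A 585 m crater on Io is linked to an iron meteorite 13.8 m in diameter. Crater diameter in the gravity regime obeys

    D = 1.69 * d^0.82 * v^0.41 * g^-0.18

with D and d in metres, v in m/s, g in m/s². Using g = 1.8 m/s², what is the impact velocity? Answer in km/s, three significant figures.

v ≈ 10.6 km/s

Rearranging for v: v = [D / (1.69 · 13.8^0.82 · 1.8^-0.18)]^(1/0.41).
13.8^0.82 = 8.604
1.8^-0.18 = 0.8996
Denominator = 1.69 × 8.604 × 0.8996 = 13.08
D / 13.08 = 585 / 13.08 = 44.72
v = 44.72^(1/0.41) = 44.72^2.439 = 10607 m/s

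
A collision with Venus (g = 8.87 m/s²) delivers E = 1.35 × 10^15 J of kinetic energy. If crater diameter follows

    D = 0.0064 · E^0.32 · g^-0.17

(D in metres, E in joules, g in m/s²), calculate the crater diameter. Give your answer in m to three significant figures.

E^0.32 = (1.35 × 10^15)^0.32 = 6.946 × 10^4
g^-0.17 = 8.87^-0.17 = 0.6900
D = 0.0064 × 6.946 × 10^4 × 0.6900 = 306.7 m

D ≈ 307 m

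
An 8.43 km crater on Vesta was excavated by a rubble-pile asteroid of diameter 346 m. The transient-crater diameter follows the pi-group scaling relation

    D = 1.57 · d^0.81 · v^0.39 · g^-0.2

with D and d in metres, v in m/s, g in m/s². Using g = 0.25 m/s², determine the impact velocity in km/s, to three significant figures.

v ≈ 9.59 km/s

Rearranging for v: v = [D / (1.57 · 346^0.81 · 0.25^-0.2)]^(1/0.39).
D = 8430 m.
346^0.81 = 113.9
0.25^-0.2 = 1.320
Denominator = 1.57 × 113.9 × 1.320 = 236.0
D / 236.0 = 8430 / 236.0 = 35.72
v = 35.72^(1/0.39) = 35.72^2.5641 = 9590 m/s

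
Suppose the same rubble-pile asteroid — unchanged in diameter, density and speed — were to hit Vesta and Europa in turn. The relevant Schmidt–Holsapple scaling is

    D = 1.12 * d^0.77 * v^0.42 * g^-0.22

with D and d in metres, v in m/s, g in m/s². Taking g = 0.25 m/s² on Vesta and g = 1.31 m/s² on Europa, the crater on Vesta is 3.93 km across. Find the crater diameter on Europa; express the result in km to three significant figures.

All impactor-dependent factors cancel in the ratio, leaving D_Europa/D_Vesta = (g_Europa/g_Vesta)^-0.22.
(1.31/0.25)^-0.22 = 5.240^-0.22 = 0.6946
D_Europa = 0.6946 × 3.93 km = 2.73 km

D ≈ 2.73 km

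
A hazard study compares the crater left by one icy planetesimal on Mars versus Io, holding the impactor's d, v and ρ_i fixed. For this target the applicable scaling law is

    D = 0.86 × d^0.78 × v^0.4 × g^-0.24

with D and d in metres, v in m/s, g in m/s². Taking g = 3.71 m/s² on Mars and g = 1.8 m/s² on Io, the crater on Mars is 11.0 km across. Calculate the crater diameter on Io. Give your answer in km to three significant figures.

All impactor-dependent factors cancel in the ratio, leaving D_Io/D_Mars = (g_Io/g_Mars)^-0.24.
(1.8/3.71)^-0.24 = 0.4852^-0.24 = 1.190
D_Io = 1.190 × 11.0 km = 13.1 km

D ≈ 13.1 km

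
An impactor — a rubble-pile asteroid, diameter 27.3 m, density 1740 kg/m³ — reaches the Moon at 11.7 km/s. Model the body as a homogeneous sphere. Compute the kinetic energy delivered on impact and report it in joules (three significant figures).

v = 11700 m/s.
Mass m = (π/6) ρ d³ = (π/6) × 1740 × (27.3)³ = 1.854 × 10^7 kg
E = ½ m v² = 0.5 × 1.854 × 10^7 × (11700)² = 1.269 × 10^15 J

E ≈ 1.27 × 10^15 J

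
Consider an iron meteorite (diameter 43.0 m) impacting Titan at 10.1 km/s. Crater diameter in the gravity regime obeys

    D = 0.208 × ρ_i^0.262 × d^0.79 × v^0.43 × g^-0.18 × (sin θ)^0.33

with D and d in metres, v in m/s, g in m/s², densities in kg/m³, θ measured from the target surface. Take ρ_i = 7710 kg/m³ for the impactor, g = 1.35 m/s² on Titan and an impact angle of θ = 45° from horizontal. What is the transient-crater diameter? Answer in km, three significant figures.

D ≈ 1.89 km

In SI units: v = 10100 m/s.
ρ_i^0.262 = 7710^0.262 = 10.43
d^0.79 = 43^0.79 = 19.52
v^0.43 = 10100^0.43 = 52.71
g^-0.18 = 1.35^-0.18 = 0.9474
(sin 45°)^0.33 = 0.7071^0.33 = 0.8919
D = 0.208 × 10.43 × 19.52 × 52.71 × 0.9474 × 0.8919 = 1886 m
   = 1.886 km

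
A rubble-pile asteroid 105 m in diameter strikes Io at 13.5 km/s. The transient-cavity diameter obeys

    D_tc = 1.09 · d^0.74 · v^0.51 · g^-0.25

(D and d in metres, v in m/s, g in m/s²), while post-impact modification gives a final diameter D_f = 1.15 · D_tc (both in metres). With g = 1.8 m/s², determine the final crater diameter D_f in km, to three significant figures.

D_f ≈ 4.33 km

v = 13500 m/s.
d^0.74 = 105^0.74 = 31.31
v^0.51 = 13500^0.51 = 127.8
g^-0.25 = 1.8^-0.25 = 0.8633
D_tc = 1.09 × 31.31 × 127.8 × 0.8633 = 3765 m
D_f = 1.15 × 3765 = 4330 m
     = 4.330 km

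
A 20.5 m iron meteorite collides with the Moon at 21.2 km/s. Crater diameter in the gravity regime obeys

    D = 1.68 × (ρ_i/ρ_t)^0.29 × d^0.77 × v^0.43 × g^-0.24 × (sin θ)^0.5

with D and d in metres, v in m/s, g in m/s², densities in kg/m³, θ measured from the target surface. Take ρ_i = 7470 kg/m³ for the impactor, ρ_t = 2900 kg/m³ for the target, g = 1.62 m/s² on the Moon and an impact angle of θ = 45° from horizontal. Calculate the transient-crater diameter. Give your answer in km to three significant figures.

D ≈ 1.23 km

In SI units: v = 21200 m/s.
(ρ_i/ρ_t)^0.29 = (7470/2900)^0.29 = 1.316
d^0.77 = 20.5^0.77 = 10.23
v^0.43 = 21200^0.43 = 72.50
g^-0.24 = 1.62^-0.24 = 0.8907
(sin 45°)^0.5 = 0.7071^0.5 = 0.8409
D = 1.68 × 1.316 × 10.23 × 72.50 × 0.8907 × 0.8409 = 1228 m
   = 1.228 km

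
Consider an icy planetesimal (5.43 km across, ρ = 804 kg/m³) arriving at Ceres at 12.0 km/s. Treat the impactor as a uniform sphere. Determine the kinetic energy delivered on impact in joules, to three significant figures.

d = 5430 m; v = 12000 m/s.
Mass m = (π/6) ρ d³ = (π/6) × 804 × (5430)³ = 6.740 × 10^13 kg
E = ½ m v² = 0.5 × 6.740 × 10^13 × (12000)² = 4.853 × 10^21 J

E ≈ 4.85 × 10^21 J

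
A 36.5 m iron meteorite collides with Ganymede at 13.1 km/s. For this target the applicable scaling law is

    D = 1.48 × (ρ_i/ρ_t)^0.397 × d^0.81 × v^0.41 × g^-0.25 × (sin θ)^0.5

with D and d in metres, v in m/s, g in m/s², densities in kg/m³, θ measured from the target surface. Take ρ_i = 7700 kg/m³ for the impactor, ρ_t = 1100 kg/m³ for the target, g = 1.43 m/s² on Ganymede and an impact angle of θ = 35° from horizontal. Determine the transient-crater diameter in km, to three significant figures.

D ≈ 1.99 km

In SI units: v = 13100 m/s.
(ρ_i/ρ_t)^0.397 = (7700/1100)^0.397 = 2.165
d^0.81 = 36.5^0.81 = 18.43
v^0.41 = 13100^0.41 = 48.76
g^-0.25 = 1.43^-0.25 = 0.9145
(sin 35°)^0.5 = 0.5736^0.5 = 0.7574
D = 1.48 × 2.165 × 18.43 × 48.76 × 0.9145 × 0.7574 = 1994 m
   = 1.994 km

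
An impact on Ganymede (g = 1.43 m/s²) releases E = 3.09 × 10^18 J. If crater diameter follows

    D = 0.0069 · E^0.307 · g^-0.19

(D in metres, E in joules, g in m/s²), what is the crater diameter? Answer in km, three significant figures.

D ≈ 3.06 km

E^0.307 = (3.09 × 10^18)^0.307 = 4.747 × 10^5
g^-0.19 = 1.43^-0.19 = 0.9343
D = 0.0069 × 4.747 × 10^5 × 0.9343 = 3060 m
   = 3.060 km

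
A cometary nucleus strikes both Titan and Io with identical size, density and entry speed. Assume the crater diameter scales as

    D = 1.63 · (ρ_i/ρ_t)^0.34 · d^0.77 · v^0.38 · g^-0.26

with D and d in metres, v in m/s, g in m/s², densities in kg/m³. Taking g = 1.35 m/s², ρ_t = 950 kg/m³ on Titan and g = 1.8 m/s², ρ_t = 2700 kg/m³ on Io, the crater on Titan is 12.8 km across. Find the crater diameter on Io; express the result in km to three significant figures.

The impactor-only factors (d, v, ρ_i) cancel in the ratio, leaving D_Io/D_Titan = (g_Io/g_Titan)^-0.26 · (ρ_t,Titan/ρ_t,Io)^0.34.
(1.8/1.35)^-0.26 = 1.333^-0.26 = 0.9280
(950/2700)^0.34 = 0.3519^0.34 = 0.7011
Ratio = 0.9280 × 0.7011 = 0.6506
D_Io = 0.6506 × 12.8 km = 8.33 km

D ≈ 8.33 km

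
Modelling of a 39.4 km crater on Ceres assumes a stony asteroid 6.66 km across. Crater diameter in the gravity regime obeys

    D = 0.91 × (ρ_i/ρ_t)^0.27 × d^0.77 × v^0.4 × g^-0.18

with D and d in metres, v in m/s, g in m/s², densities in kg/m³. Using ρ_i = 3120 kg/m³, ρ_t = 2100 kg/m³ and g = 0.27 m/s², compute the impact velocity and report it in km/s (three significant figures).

v ≈ 7.23 km/s

Rearranging for v: v = [D / (0.91 · (3120/2100)^0.27 · 6660^0.77 · 0.27^-0.18)]^(1/0.4).
D = 39400 m.
(3120/2100)^0.27 = 1.113
6660^0.77 = 879.2
0.27^-0.18 = 1.266
Denominator = 0.91 × 1.113 × 879.2 × 1.266 = 1127
D / 1127 = 39400 / 1127 = 34.96
v = 34.96^(1/0.4) = 34.96^2.5 = 7227 m/s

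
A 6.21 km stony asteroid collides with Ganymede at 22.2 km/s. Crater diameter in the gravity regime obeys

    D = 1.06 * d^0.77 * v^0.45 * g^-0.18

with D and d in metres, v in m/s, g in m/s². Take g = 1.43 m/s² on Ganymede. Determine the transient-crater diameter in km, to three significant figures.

In SI units: d = 6210 m, v = 22200 m/s.
d^0.77 = 6210^0.77 = 833.1
v^0.45 = 22200^0.45 = 90.34
g^-0.18 = 1.43^-0.18 = 0.9376
D = 1.06 × 833.1 × 90.34 × 0.9376 = 74800 m
   = 74.80 km

D ≈ 74.8 km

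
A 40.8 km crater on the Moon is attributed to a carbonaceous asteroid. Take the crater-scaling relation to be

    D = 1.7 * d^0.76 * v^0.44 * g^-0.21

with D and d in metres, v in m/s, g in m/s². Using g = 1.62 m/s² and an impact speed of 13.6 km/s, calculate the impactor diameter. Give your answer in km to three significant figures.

d ≈ 2.68 km

Rearranging for d: d = [D / (1.7 · 13600^0.44 · 1.62^-0.21)]^(1/0.76).
D = 40800 m.
13600^0.44 = 65.88
1.62^-0.21 = 0.9037
Denominator = 1.7 × 65.88 × 0.9037 = 101.2
D / 101.2 = 40800 / 101.2 = 403.2
d = 403.2^(1/0.76) = 403.2^1.3158 = 2681 m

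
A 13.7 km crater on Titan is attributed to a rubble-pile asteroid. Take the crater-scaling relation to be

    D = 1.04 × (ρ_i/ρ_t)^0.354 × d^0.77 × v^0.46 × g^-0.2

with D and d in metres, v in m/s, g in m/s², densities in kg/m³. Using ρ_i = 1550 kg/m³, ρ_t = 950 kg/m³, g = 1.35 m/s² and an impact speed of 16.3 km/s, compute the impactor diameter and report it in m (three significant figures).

d ≈ 589 m

Rearranging for d: d = [D / (1.04 · (1550/950)^0.354 · 16300^0.46 · 1.35^-0.2)]^(1/0.77).
D = 13700 m.
(1550/950)^0.354 = 1.189
16300^0.46 = 86.62
1.35^-0.2 = 0.9417
Denominator = 1.04 × 1.189 × 86.62 × 0.9417 = 100.9
D / 100.9 = 13700 / 100.9 = 135.8
d = 135.8^(1/0.77) = 135.8^1.2987 = 588.8 m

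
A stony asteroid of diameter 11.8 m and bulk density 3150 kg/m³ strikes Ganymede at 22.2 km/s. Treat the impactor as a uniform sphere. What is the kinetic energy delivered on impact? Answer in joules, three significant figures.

E ≈ 6.68 × 10^14 J

v = 22200 m/s.
Mass m = (π/6) ρ d³ = (π/6) × 3150 × (11.8)³ = 2.710 × 10^6 kg
E = ½ m v² = 0.5 × 2.710 × 10^6 × (22200)² = 6.678 × 10^14 J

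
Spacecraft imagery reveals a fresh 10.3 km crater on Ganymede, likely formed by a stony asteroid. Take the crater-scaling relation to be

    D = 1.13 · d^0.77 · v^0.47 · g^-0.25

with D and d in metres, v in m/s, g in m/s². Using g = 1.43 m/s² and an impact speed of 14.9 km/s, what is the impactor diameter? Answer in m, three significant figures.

d ≈ 442 m

Rearranging for d: d = [D / (1.13 · 14900^0.47 · 1.43^-0.25)]^(1/0.77).
D = 10300 m.
14900^0.47 = 91.50
1.43^-0.25 = 0.9145
Denominator = 1.13 × 91.50 × 0.9145 = 94.55
D / 94.55 = 10300 / 94.55 = 108.9
d = 108.9^(1/0.77) = 108.9^1.2987 = 442.1 m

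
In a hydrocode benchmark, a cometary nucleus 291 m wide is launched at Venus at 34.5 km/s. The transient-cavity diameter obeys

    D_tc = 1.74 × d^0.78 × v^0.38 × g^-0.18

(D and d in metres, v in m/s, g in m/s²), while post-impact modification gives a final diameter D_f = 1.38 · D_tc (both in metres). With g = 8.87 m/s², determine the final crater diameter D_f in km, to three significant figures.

v = 34500 m/s.
d^0.78 = 291^0.78 = 83.53
v^0.38 = 34500^0.38 = 53.01
g^-0.18 = 8.87^-0.18 = 0.6751
D_tc = 1.74 × 83.53 × 53.01 × 0.6751 = 5201 m
D_f = 1.38 × 5201 = 7177 m
     = 7.177 km

D_f ≈ 7.18 km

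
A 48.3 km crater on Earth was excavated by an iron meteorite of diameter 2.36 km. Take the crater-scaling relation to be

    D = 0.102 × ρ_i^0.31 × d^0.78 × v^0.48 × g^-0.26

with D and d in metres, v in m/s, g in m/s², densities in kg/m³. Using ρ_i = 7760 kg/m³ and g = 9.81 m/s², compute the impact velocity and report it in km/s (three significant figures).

Rearranging for v: v = [D / (0.102 · 7760^0.31 · 2360^0.78 · 9.81^-0.26)]^(1/0.48).
D = 48300 m.
7760^0.31 = 16.06
2360^0.78 = 427.4
9.81^-0.26 = 0.5523
Denominator = 0.102 × 16.06 × 427.4 × 0.5523 = 386.7
D / 386.7 = 48300 / 386.7 = 124.9
v = 124.9^(1/0.48) = 124.9^2.0833 = 23322 m/s

v ≈ 23.3 km/s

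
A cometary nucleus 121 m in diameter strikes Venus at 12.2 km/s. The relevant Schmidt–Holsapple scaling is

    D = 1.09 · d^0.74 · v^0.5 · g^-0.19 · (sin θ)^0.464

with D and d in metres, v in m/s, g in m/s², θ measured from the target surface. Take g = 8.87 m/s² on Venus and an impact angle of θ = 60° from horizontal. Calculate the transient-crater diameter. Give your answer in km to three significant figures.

In SI units: v = 12200 m/s.
d^0.74 = 121^0.74 = 34.77
v^0.5 = 12200^0.5 = 110.5
g^-0.19 = 8.87^-0.19 = 0.6605
(sin 60°)^0.464 = 0.8660^0.464 = 0.9354
D = 1.09 × 34.77 × 110.5 × 0.6605 × 0.9354 = 2587 m
   = 2.587 km

D ≈ 2.59 km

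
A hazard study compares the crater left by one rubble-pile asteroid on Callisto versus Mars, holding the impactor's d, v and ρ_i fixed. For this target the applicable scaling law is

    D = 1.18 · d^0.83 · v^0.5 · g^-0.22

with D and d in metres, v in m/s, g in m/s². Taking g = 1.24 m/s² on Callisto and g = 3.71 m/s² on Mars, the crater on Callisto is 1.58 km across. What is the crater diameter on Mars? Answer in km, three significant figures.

D ≈ 1.24 km

All impactor-dependent factors cancel in the ratio, leaving D_Mars/D_Callisto = (g_Mars/g_Callisto)^-0.22.
(3.71/1.24)^-0.22 = 2.992^-0.22 = 0.7858
D_Mars = 0.7858 × 1.58 km = 1.24 km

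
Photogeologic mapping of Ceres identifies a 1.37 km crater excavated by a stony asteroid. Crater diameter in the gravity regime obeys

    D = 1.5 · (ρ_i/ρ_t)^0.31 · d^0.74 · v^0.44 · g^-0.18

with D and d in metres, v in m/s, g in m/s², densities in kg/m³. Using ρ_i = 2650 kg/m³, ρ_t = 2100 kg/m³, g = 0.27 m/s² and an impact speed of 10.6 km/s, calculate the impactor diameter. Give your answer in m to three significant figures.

d ≈ 26.7 m

Rearranging for d: d = [D / (1.5 · (2650/2100)^0.31 · 10600^0.44 · 0.27^-0.18)]^(1/0.74).
D = 1370 m.
(2650/2100)^0.31 = 1.075
10600^0.44 = 59.04
0.27^-0.18 = 1.266
Denominator = 1.5 × 1.075 × 59.04 × 1.266 = 120.5
D / 120.5 = 1370 / 120.5 = 11.37
d = 11.37^(1/0.74) = 11.37^1.3514 = 26.71 m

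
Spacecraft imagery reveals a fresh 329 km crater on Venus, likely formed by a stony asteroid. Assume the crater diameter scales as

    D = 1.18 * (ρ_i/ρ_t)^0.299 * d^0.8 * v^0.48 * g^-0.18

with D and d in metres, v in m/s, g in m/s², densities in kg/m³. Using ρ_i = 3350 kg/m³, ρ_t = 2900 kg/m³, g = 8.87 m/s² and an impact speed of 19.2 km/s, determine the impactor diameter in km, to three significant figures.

d ≈ 26.7 km

Rearranging for d: d = [D / (1.18 · (3350/2900)^0.299 · 19200^0.48 · 8.87^-0.18)]^(1/0.8).
D = 329000 m.
(3350/2900)^0.299 = 1.044
19200^0.48 = 113.8
8.87^-0.18 = 0.6751
Denominator = 1.18 × 1.044 × 113.8 × 0.6751 = 94.64
D / 94.64 = 329000 / 94.64 = 3476
d = 3476^(1/0.8) = 3476^1.25 = 26690 m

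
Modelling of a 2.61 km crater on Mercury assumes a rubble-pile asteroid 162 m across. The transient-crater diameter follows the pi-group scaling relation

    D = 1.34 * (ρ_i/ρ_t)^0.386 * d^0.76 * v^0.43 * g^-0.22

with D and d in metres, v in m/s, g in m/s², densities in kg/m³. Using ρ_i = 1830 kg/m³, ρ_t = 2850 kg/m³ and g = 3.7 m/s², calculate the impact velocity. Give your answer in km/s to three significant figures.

v ≈ 16.2 km/s

Rearranging for v: v = [D / (1.34 · (1830/2850)^0.386 · 162^0.76 · 3.7^-0.22)]^(1/0.43).
D = 2610 m.
(1830/2850)^0.386 = 0.8428
162^0.76 = 47.78
3.7^-0.22 = 0.7499
Denominator = 1.34 × 0.8428 × 47.78 × 0.7499 = 40.46
D / 40.46 = 2610 / 40.46 = 64.51
v = 64.51^(1/0.43) = 64.51^2.3256 = 16161 m/s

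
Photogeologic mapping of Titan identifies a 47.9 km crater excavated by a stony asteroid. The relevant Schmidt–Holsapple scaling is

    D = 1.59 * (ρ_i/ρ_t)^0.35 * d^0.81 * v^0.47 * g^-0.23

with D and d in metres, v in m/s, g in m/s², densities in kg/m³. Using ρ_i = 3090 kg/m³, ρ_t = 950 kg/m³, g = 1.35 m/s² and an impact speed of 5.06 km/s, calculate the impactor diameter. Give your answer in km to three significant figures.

Rearranging for d: d = [D / (1.59 · (3090/950)^0.35 · 5060^0.47 · 1.35^-0.23)]^(1/0.81).
D = 47900 m.
(3090/950)^0.35 = 1.511
5060^0.47 = 55.07
1.35^-0.23 = 0.9333
Denominator = 1.59 × 1.511 × 55.07 × 0.9333 = 123.5
D / 123.5 = 47900 / 123.5 = 387.9
d = 387.9^(1/0.81) = 387.9^1.2346 = 1570 m

d ≈ 1.57 km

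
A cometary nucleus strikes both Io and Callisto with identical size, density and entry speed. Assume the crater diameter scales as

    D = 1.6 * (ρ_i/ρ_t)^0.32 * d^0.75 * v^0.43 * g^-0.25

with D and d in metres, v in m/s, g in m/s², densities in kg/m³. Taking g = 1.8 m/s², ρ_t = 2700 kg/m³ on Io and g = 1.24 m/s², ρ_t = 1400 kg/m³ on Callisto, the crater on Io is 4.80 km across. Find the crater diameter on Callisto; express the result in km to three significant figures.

The impactor-only factors (d, v, ρ_i) cancel in the ratio, leaving D_Callisto/D_Io = (g_Callisto/g_Io)^-0.25 · (ρ_t,Io/ρ_t,Callisto)^0.32.
(1.24/1.8)^-0.25 = 0.6889^-0.25 = 1.098
(2700/1400)^0.32 = 1.929^0.32 = 1.234
Ratio = 1.098 × 1.234 = 1.355
D_Callisto = 1.355 × 4.80 km = 6.50 km

D ≈ 6.50 km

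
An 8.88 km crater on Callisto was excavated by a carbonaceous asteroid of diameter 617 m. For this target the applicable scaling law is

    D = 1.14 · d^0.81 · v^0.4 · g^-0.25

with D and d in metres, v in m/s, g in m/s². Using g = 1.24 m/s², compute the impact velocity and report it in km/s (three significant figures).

Rearranging for v: v = [D / (1.14 · 617^0.81 · 1.24^-0.25)]^(1/0.4).
D = 8880 m.
617^0.81 = 182.0
1.24^-0.25 = 0.9476
Denominator = 1.14 × 182.0 × 0.9476 = 196.6
D / 196.6 = 8880 / 196.6 = 45.17
v = 45.17^(1/0.4) = 45.17^2.5 = 13713 m/s

v ≈ 13.7 km/s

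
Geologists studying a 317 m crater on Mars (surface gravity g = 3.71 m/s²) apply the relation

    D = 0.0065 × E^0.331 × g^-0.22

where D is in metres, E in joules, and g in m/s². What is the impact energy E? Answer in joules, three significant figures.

Rearranging: E = [D / (0.0065 · g^-0.22)]^(1/0.331).
g^-0.22 = 3.71^-0.22 = 0.7494
D / (0.0065 × 0.7494) = 317 / (4.871 × 10^-3) = 6.508 × 10^4
E = (6.508 × 10^4)^3.0211 = 3.483 × 10^14 J

E ≈ 3.48 × 10^14 J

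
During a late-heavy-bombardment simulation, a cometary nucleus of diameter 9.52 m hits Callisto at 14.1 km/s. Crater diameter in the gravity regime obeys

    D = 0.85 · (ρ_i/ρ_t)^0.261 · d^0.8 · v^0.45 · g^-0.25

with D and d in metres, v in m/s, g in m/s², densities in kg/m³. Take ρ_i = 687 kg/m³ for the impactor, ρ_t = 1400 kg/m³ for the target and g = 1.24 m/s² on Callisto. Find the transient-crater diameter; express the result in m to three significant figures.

D ≈ 299 m

In SI units: v = 14100 m/s.
(ρ_i/ρ_t)^0.261 = (687/1400)^0.261 = 0.8304
d^0.8 = 9.52^0.8 = 6.066
v^0.45 = 14100^0.45 = 73.65
g^-0.25 = 1.24^-0.25 = 0.9476
D = 0.85 × 0.8304 × 6.066 × 73.65 × 0.9476 = 298.8 m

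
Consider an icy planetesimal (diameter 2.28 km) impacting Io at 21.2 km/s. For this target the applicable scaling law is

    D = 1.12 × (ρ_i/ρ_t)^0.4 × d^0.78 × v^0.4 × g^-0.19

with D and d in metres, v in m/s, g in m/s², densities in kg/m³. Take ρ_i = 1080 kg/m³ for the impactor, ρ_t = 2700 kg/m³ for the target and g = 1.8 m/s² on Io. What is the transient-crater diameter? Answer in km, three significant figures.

In SI units: d = 2280 m, v = 21200 m/s.
(ρ_i/ρ_t)^0.4 = (1080/2700)^0.4 = 0.6931
d^0.78 = 2280^0.78 = 416.1
v^0.4 = 21200^0.4 = 53.77
g^-0.19 = 1.8^-0.19 = 0.8943
D = 1.12 × 0.6931 × 416.1 × 53.77 × 0.8943 = 15532 m
   = 15.53 km

D ≈ 15.5 km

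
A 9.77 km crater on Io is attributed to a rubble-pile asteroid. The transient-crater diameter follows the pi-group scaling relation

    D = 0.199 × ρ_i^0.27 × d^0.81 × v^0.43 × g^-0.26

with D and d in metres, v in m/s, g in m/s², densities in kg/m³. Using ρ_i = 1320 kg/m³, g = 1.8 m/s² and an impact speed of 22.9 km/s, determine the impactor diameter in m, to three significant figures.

Rearranging for d: d = [D / (0.199 · 1320^0.27 · 22900^0.43 · 1.8^-0.26)]^(1/0.81).
D = 9770 m.
1320^0.27 = 6.959
22900^0.43 = 74.94
1.8^-0.26 = 0.8583
Denominator = 0.199 × 6.959 × 74.94 × 0.8583 = 89.07
D / 89.07 = 9770 / 89.07 = 109.7
d = 109.7^(1/0.81) = 109.7^1.2346 = 330.2 m

d ≈ 330 m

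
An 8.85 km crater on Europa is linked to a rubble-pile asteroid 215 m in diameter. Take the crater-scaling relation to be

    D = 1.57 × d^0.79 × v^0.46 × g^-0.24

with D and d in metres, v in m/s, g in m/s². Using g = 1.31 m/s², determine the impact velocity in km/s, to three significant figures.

v ≈ 16.2 km/s

Rearranging for v: v = [D / (1.57 · 215^0.79 · 1.31^-0.24)]^(1/0.46).
D = 8850 m.
215^0.79 = 69.60
1.31^-0.24 = 0.9372
Denominator = 1.57 × 69.60 × 0.9372 = 102.4
D / 102.4 = 8850 / 102.4 = 86.43
v = 86.43^(1/0.46) = 86.43^2.1739 = 16222 m/s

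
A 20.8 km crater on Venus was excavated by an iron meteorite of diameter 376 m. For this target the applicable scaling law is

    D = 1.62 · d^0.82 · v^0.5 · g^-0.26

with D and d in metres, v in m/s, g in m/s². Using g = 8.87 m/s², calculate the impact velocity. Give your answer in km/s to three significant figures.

Rearranging for v: v = [D / (1.62 · 376^0.82 · 8.87^-0.26)]^(1/0.5).
D = 20800 m.
376^0.82 = 129.3
8.87^-0.26 = 0.5669
Denominator = 1.62 × 129.3 × 0.5669 = 118.7
D / 118.7 = 20800 / 118.7 = 175.2
v = 175.2^(1/0.5) = 175.2^2 = 30695 m/s

v ≈ 30.7 km/s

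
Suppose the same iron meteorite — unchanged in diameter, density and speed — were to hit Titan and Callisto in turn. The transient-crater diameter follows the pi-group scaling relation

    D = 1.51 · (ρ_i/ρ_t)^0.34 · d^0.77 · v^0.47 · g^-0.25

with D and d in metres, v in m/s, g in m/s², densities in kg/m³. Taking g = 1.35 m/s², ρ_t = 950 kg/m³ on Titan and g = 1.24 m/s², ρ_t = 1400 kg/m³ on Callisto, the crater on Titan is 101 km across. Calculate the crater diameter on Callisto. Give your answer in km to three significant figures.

The impactor-only factors (d, v, ρ_i) cancel in the ratio, leaving D_Callisto/D_Titan = (g_Callisto/g_Titan)^-0.25 · (ρ_t,Titan/ρ_t,Callisto)^0.34.
(1.24/1.35)^-0.25 = 0.9185^-0.25 = 1.021
(950/1400)^0.34 = 0.6786^0.34 = 0.8765
Ratio = 1.021 × 0.8765 = 0.8949
D_Callisto = 0.8949 × 101 km = 90.4 km

D ≈ 90.4 km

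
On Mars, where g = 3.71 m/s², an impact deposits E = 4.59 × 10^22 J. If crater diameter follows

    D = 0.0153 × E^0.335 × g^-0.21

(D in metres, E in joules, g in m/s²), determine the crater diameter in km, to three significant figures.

E^0.335 = (4.59 × 10^22)^0.335 = 3.906 × 10^7
g^-0.21 = 3.71^-0.21 = 0.7593
D = 0.0153 × 3.906 × 10^7 × 0.7593 = 4.538 × 10^5 m
   = 453.8 km

D ≈ 454 km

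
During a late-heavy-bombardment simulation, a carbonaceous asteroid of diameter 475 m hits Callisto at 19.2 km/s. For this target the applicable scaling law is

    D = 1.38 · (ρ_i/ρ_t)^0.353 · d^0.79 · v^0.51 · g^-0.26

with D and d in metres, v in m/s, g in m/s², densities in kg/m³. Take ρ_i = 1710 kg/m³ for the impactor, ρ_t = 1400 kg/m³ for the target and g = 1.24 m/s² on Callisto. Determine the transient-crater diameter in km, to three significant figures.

In SI units: v = 19200 m/s.
(ρ_i/ρ_t)^0.353 = (1710/1400)^0.353 = 1.073
d^0.79 = 475^0.79 = 130.2
v^0.51 = 19200^0.51 = 152.9
g^-0.26 = 1.24^-0.26 = 0.9456
D = 1.38 × 1.073 × 130.2 × 152.9 × 0.9456 = 27874 m
   = 27.87 km

D ≈ 27.9 km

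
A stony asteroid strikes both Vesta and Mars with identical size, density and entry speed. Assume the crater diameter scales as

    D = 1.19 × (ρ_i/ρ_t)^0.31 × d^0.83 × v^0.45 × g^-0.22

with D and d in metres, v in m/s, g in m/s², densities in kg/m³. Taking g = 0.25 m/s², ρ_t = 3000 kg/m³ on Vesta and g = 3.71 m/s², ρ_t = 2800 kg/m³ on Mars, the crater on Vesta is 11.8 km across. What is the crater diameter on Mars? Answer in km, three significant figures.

D ≈ 6.66 km

The impactor-only factors (d, v, ρ_i) cancel in the ratio, leaving D_Mars/D_Vesta = (g_Mars/g_Vesta)^-0.22 · (ρ_t,Vesta/ρ_t,Mars)^0.31.
(3.71/0.25)^-0.22 = 14.84^-0.22 = 0.5524
(3000/2800)^0.31 = 1.071^0.31 = 1.021
Ratio = 0.5524 × 1.021 = 0.5640
D_Mars = 0.5640 × 11.8 km = 6.66 km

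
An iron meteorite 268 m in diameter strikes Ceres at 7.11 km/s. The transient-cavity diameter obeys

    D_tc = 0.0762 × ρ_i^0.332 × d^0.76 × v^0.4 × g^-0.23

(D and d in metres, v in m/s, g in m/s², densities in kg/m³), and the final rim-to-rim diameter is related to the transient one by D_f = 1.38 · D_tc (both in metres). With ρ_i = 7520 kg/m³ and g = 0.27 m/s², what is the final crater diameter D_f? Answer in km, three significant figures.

D_f ≈ 6.69 km

v = 7110 m/s.
ρ_i^0.332 = 7520^0.332 = 19.36
d^0.76 = 268^0.76 = 70.05
v^0.4 = 7110^0.4 = 34.73
g^-0.23 = 0.27^-0.23 = 1.351
D_tc = 0.0762 × 19.36 × 70.05 × 34.73 × 1.351 = 4849 m
D_f = 1.38 × 4849 = 6692 m
     = 6.692 km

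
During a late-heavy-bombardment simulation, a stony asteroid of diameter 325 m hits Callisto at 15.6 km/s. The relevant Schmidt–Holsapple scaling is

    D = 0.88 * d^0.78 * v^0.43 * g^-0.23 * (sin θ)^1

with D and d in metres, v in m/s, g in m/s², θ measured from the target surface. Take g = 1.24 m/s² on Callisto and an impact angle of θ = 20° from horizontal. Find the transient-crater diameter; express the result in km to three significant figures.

D ≈ 1.66 km

In SI units: v = 15600 m/s.
d^0.78 = 325^0.78 = 91.05
v^0.43 = 15600^0.43 = 63.54
g^-0.23 = 1.24^-0.23 = 0.9517
(sin 20°)^1 = 0.3420^1 = 0.3420
D = 0.88 × 91.05 × 63.54 × 0.9517 × 0.3420 = 1657 m
   = 1.657 km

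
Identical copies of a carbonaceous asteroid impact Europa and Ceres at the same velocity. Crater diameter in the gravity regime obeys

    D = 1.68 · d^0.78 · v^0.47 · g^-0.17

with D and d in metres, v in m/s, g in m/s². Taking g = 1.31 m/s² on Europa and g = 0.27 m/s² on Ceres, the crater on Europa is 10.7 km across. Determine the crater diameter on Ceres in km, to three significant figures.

All impactor-dependent factors cancel in the ratio, leaving D_Ceres/D_Europa = (g_Ceres/g_Europa)^-0.17.
(0.27/1.31)^-0.17 = 0.2061^-0.17 = 1.308
D_Ceres = 1.308 × 10.7 km = 14.0 km

D ≈ 14.0 km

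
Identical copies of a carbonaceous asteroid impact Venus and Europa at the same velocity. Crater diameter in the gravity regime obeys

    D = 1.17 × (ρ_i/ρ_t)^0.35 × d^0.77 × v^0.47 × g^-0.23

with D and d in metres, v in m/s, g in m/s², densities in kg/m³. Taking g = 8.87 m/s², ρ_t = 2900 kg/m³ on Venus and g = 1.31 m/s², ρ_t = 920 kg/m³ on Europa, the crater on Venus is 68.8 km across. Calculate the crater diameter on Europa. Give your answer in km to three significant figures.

The impactor-only factors (d, v, ρ_i) cancel in the ratio, leaving D_Europa/D_Venus = (g_Europa/g_Venus)^-0.23 · (ρ_t,Venus/ρ_t,Europa)^0.35.
(1.31/8.87)^-0.23 = 0.1477^-0.23 = 1.553
(2900/920)^0.35 = 3.152^0.35 = 1.495
Ratio = 1.553 × 1.495 = 2.322
D_Europa = 2.322 × 68.8 km = 160 km

D ≈ 160 km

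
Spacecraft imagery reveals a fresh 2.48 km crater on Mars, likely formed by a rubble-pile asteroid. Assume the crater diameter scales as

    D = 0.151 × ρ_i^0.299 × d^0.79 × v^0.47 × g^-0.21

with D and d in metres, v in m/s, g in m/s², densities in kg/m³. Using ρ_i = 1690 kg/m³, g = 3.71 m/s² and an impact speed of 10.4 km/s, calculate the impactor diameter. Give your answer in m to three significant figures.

Rearranging for d: d = [D / (0.151 · 1690^0.299 · 10400^0.47 · 3.71^-0.21)]^(1/0.79).
D = 2480 m.
1690^0.299 = 9.229
10400^0.47 = 77.27
3.71^-0.21 = 0.7593
Denominator = 0.151 × 9.229 × 77.27 × 0.7593 = 81.76
D / 81.76 = 2480 / 81.76 = 30.33
d = 30.33^(1/0.79) = 30.33^1.2658 = 75.12 m

d ≈ 75.1 m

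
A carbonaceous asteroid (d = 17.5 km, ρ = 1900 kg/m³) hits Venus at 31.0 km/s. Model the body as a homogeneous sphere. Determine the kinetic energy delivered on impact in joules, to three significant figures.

E ≈ 2.56 × 10^24 J

d = 17500 m; v = 31000 m/s.
Mass m = (π/6) ρ d³ = (π/6) × 1900 × (17500)³ = 5.332 × 10^15 kg
E = ½ m v² = 0.5 × 5.332 × 10^15 × (31000)² = 2.562 × 10^24 J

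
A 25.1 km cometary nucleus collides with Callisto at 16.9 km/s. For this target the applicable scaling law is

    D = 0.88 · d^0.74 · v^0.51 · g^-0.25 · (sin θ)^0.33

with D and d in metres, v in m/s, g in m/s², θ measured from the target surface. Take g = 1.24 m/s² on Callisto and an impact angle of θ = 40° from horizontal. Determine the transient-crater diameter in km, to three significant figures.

D ≈ 186 km

In SI units: d = 25100 m, v = 16900 m/s.
d^0.74 = 25100^0.74 = 1802
v^0.51 = 16900^0.51 = 143.3
g^-0.25 = 1.24^-0.25 = 0.9476
(sin 40°)^0.33 = 0.6428^0.33 = 0.8643
D = 0.88 × 1802 × 143.3 × 0.9476 × 0.8643 = 1.861 × 10^5 m
   = 186.1 km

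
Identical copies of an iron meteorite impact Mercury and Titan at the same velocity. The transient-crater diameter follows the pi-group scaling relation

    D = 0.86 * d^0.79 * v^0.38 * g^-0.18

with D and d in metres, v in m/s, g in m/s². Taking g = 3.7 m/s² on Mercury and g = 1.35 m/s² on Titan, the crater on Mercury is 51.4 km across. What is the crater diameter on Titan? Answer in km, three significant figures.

All impactor-dependent factors cancel in the ratio, leaving D_Titan/D_Mercury = (g_Titan/g_Mercury)^-0.18.
(1.35/3.7)^-0.18 = 0.3649^-0.18 = 1.199
D_Titan = 1.199 × 51.4 km = 61.6 km

D ≈ 61.6 km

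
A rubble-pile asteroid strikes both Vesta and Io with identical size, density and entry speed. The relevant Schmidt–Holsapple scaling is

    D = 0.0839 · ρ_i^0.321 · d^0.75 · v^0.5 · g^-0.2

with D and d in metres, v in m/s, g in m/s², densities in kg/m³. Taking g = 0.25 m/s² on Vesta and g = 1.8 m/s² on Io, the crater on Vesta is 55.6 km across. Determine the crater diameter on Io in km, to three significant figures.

All impactor-dependent factors cancel in the ratio, leaving D_Io/D_Vesta = (g_Io/g_Vesta)^-0.2.
(1.8/0.25)^-0.2 = 7.200^-0.2 = 0.6738
D_Io = 0.6738 × 55.6 km = 37.5 km

D ≈ 37.5 km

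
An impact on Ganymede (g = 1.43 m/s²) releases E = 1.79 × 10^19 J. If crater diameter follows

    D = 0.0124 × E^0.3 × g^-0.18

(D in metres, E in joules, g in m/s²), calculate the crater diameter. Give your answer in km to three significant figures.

E^0.3 = (1.79 × 10^19)^0.3 = 5.968 × 10^5
g^-0.18 = 1.43^-0.18 = 0.9376
D = 0.0124 × 5.968 × 10^5 × 0.9376 = 6939 m
   = 6.939 km

D ≈ 6.94 km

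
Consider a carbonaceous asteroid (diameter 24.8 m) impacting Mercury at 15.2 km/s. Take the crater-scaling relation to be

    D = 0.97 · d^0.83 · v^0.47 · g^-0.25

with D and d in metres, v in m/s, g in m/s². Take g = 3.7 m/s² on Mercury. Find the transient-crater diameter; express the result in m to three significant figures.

D ≈ 928 m

In SI units: v = 15200 m/s.
d^0.83 = 24.8^0.83 = 14.37
v^0.47 = 15200^0.47 = 92.36
g^-0.25 = 3.7^-0.25 = 0.7210
D = 0.97 × 14.37 × 92.36 × 0.7210 = 928.2 m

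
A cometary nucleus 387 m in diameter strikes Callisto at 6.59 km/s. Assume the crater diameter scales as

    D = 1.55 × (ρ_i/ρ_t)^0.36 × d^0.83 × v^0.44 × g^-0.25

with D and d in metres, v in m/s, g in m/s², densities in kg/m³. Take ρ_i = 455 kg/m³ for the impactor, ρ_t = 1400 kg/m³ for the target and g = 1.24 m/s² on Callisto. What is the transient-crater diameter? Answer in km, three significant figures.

D ≈ 6.60 km

In SI units: v = 6590 m/s.
(ρ_i/ρ_t)^0.36 = (455/1400)^0.36 = 0.6672
d^0.83 = 387^0.83 = 140.5
v^0.44 = 6590^0.44 = 47.90
g^-0.25 = 1.24^-0.25 = 0.9476
D = 1.55 × 0.6672 × 140.5 × 47.90 × 0.9476 = 6595 m
   = 6.595 km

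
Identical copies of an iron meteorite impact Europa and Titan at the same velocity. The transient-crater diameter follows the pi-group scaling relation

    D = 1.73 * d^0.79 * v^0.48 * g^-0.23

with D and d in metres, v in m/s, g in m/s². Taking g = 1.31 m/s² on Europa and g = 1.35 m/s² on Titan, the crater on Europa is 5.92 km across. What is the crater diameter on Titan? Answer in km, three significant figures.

D ≈ 5.88 km

All impactor-dependent factors cancel in the ratio, leaving D_Titan/D_Europa = (g_Titan/g_Europa)^-0.23.
(1.35/1.31)^-0.23 = 1.031^-0.23 = 0.9930
D_Titan = 0.9930 × 5.92 km = 5.88 km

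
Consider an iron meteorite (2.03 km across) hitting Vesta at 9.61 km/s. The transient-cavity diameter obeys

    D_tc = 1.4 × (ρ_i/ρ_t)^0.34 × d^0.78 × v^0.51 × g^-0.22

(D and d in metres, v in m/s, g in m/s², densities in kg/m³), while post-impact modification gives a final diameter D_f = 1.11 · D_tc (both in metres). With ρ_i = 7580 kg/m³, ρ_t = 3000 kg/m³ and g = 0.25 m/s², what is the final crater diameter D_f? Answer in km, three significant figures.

D_f ≈ 118 km

In SI: d = 2030 m, v = 9610 m/s.
(ρ_i/ρ_t)^0.34 = (7580/3000)^0.34 = 1.370
d^0.78 = 2030^0.78 = 380.1
v^0.51 = 9610^0.51 = 107.4
g^-0.22 = 0.25^-0.22 = 1.357
D_tc = 1.4 × 1.370 × 380.1 × 107.4 × 1.357 = 1.063 × 10^5 m
D_f = 1.11 × 1.063 × 10^5 = 1.180 × 10^5 m
     = 118.0 km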